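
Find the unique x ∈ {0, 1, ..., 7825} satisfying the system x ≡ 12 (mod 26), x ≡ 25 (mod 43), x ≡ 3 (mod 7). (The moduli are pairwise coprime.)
x ≡ 584 (mod 7826); the representative in [0, 7826) is 584

The moduli 26, 43, 7 are pairwise coprime, so by the CRT there is a unique solution mod 26·43·7 = 7826.
Solve by successive substitution. Start with x ≡ 12 (mod 26).
  Combine with x ≡ 25 (mod 43): write x = 12 + 26·t and require 12 + 26·t ≡ 25 (mod 43), i.e. 26·t ≡ 25 − 12 ≡ 13 (mod 43). Since 26^(−1) ≡ 5 (mod 43), t ≡ 5·13 ≡ 22 (mod 43). So x ≡ 12 + 26·22 = 584 (mod 1118).
  Combine with x ≡ 3 (mod 7): write x = 584 + 1118·t and require 584 + 1118·t ≡ 3 (mod 7), i.e. 1118·t ≡ 3 − 584 ≡ 0 (mod 7). Since 1118^(−1) ≡ 3 (mod 7) (1118 ≡ 5 (mod 7)), t ≡ 3·0 ≡ 0 (mod 7). So x ≡ 584 + 1118·0 = 584 (mod 7826).
Unique solution in [0, 7826): x = 584.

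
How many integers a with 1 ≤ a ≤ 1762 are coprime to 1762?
The number of a ∈ {1, ..., 1762} with gcd(a, 1762) = 1 is by definition Euler's totient φ(1762). φ is multiplicative, with φ(p^e) = p^e − p^(e−1). Factorise 1762 = 2 · 881. Then
  φ(1762) = (2 − 1) · (881 − 1) = 1 · 880 = 880.
So there are 880 such integers.

Final answer: 880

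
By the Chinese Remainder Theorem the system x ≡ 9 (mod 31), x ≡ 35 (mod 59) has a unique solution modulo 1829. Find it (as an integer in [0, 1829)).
x ≡ 1156 (mod 1829); the representative in [0, 1829) is 1156

The moduli 31, 59 are pairwise coprime, so by the CRT there is a unique solution mod 31·59 = 1829.
Solve by successive substitution. Start with x ≡ 9 (mod 31).
  Combine with x ≡ 35 (mod 59): write x = 9 + 31·t and require 9 + 31·t ≡ 35 (mod 59), i.e. 31·t ≡ 35 − 9 ≡ 26 (mod 59). Since 31^(−1) ≡ 40 (mod 59), t ≡ 40·26 ≡ 37 (mod 59). So x ≡ 9 + 31·37 = 1156 (mod 1829).
Unique solution in [0, 1829): x = 1156.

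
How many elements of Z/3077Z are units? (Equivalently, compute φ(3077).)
An element a ∈ Z/3077Z is a unit iff gcd(a, 3077) = 1, so the number of units is φ(3077). φ is multiplicative, with φ(p^e) = p^e − p^(e−1). Factorise 3077 = 17 · 181. Then
  φ(3077) = (17 − 1) · (181 − 1) = 16 · 180 = 2880.

Final answer: Z/3077Z has φ(3077) = 2880 units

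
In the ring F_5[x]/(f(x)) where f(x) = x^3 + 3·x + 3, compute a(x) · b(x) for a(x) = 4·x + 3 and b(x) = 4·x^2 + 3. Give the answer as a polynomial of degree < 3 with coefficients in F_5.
a · b ≡ 2·x^2 + 4·x + 1 (mod f(x))

Multiply as integer polynomials: a · b = 16·x^3 + 12·x^2 + 12·x + 9. Reducing coefficients mod 5: a · b ≡ x^3 + 2·x^2 + 2·x + 4. Now divide by f(x) = x^3 + 3·x + 3 in F_5[x], eliminating the leading term at each step:
  leading term x^3: subtract (1)·f(x) = x^3 + 3·x + 3, leaving 2·x^2 + 4·x + 1 (coefficients mod 5)
The degree is now < 3, so this is the remainder. Hence a · b ≡ 2·x^2 + 4·x + 1 in F_5[x]/(f).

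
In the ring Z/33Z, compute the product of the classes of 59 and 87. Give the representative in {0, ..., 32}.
18

Reduce the factors first: 59 ≡ 26, 87 ≡ 21 (mod 33), so 59 · 87 ≡ 26 · 21 (mod 33). 26 · 21 = 546. Dividing by 33: 546 = 16·33 + 18. So (59 · 87) mod 33 = 18.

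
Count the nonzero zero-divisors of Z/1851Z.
In Z/1851Z each nonzero element is either a unit (gcd with 1851 is 1) or a zero-divisor (gcd > 1). The number of units is φ(1851): factorise 1851 = 3 · 617, so φ(1851) = (3 − 1) · (617 − 1) = 2 · 616 = 1232. The nonzero elements number 1851 − 1 = 1850. Hence the nonzero zero-divisors number 1850 − 1232 = 618.

Final answer: Z/1851Z has 618 nonzero zero-divisors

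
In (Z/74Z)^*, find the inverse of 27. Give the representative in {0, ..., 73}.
Apply the extended Euclidean algorithm to (74, 27), tracking rows (r, s, t) with s·74 + t·27 = r. Each division r_prev = q·r_cur + r_new produces the new row as (previous row) − q·(current row):
  row A: (74, 1, 0)   [1·74 + 0·27 = 74]
  row B: (27, 0, 1)   [0·74 + 1·27 = 27]
  74 = 2·27 + 20   → row C = row A − 2·row B = (20, 1, −2)   [check: 1·74 − 2·27 = 20]
  27 = 1·20 + 7   → row D = row B − 1·row C = (7, −1, 3)   [check: −1·74 + 3·27 = 7]
  20 = 2·7 + 6   → row E = row C − 2·row D = (6, 3, −8)   [check: 3·74 − 8·27 = 6]
  7 = 1·6 + 1   → row F = row D − 1·row E = (1, −4, 11)   [check: −4·74 + 11·27 = 1]
  6 = 6·1 + 0   → remainder 0, stop. gcd = 1 (last nonzero row F).
The gcd is 1, so 27 is invertible mod 74. The last nonzero row gives −4·74 + 11·27 = 1, so t = 11. So 27^(−1) ≡ 11 (mod 74). Verify: 27 · 11 = 297 ≡ 1 (mod 74). ✓

Final answer: 27^(−1) ≡ 11 (mod 74)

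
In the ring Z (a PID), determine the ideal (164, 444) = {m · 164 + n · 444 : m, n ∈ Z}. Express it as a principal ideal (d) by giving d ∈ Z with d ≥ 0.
(164, 444) = (4); d = 4

In the PID Z, (a, b) is generated by gcd(a, b). Compute gcd(444, 164) with the extended Euclidean algorithm, tracking rows (r, s, t) with s·444 + t·164 = r:
  row A: (444, 1, 0)   [1·444 + 0·164 = 444]
  row B: (164, 0, 1)   [0·444 + 1·164 = 164]
  444 = 2·164 + 116   → row C = row A − 2·row B = (116, 1, −2)   [check: 1·444 − 2·164 = 116]
  164 = 1·116 + 48   → row D = row B − 1·row C = (48, −1, 3)   [check: −1·444 + 3·164 = 48]
  116 = 2·48 + 20   → row E = row C − 2·row D = (20, 3, −8)   [check: 3·444 − 8·164 = 20]
  48 = 2·20 + 8   → row F = row D − 2·row E = (8, −7, 19)   [check: −7·444 + 19·164 = 8]
  20 = 2·8 + 4   → row G = row E − 2·row F = (4, 17, −46)   [check: 17·444 − 46·164 = 4]
  8 = 2·4 + 0   → remainder 0, stop. gcd = 4 (last nonzero row G).
So gcd(164, 444) = 4, with Bézout identity 17·444 − 46·164 = 4. Containment (⊇): the Bézout identity exhibits 4 as an element of (164, 444), giving (4) ⊆ (164, 444). Containment (⊆): since 4 | 164 and 4 | 444 (164 = 4·41, 444 = 4·111), every Z-linear combination of 164 and 444 is divisible by 4, so (164, 444) ⊆ (4). Therefore (164, 444) = (4), d = 4.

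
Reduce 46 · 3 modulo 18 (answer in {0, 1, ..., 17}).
12

Reduce the factors first: 46 ≡ 10 (mod 18), so 46 · 3 ≡ 10 · 3 (mod 18). 10 · 3 = 30. Dividing by 18: 30 = 1·18 + 12. So (46 · 3) mod 18 = 12.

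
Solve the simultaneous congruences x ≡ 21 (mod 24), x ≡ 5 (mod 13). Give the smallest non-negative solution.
x ≡ 213 (mod 312); the representative in [0, 312) is 213

The moduli 24, 13 are pairwise coprime, so by the CRT there is a unique solution mod 24·13 = 312.
Solve by successive substitution. Start with x ≡ 21 (mod 24).
  Combine with x ≡ 5 (mod 13): write x = 21 + 24·t and require 21 + 24·t ≡ 5 (mod 13), i.e. 24·t ≡ 5 − 21 ≡ 10 (mod 13). Since 24^(−1) ≡ 6 (mod 13) (24 ≡ 11 (mod 13)), t ≡ 6·10 ≡ 8 (mod 13). So x ≡ 21 + 24·8 = 213 (mod 312).
Unique solution in [0, 312): x = 213.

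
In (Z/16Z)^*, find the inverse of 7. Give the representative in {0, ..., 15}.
Apply the extended Euclidean algorithm to (16, 7), tracking rows (r, s, t) with s·16 + t·7 = r. Each division r_prev = q·r_cur + r_new produces the new row as (previous row) − q·(current row):
  row A: (16, 1, 0)   [1·16 + 0·7 = 16]
  row B: (7, 0, 1)   [0·16 + 1·7 = 7]
  16 = 2·7 + 2   → row C = row A − 2·row B = (2, 1, −2)   [check: 1·16 − 2·7 = 2]
  7 = 3·2 + 1   → row D = row B − 3·row C = (1, −3, 7)   [check: −3·16 + 7·7 = 1]
  2 = 2·1 + 0   → remainder 0, stop. gcd = 1 (last nonzero row D).
The gcd is 1, so 7 is invertible mod 16. The last nonzero row gives −3·16 + 7·7 = 1, so t = 7. So 7^(−1) ≡ 7 (mod 16). Verify: 7 · 7 = 49 ≡ 1 (mod 16). ✓

Final answer: 7^(−1) ≡ 7 (mod 16)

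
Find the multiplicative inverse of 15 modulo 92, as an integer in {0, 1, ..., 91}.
Apply the extended Euclidean algorithm to (92, 15), tracking rows (r, s, t) with s·92 + t·15 = r. Each division r_prev = q·r_cur + r_new produces the new row as (previous row) − q·(current row):
  row A: (92, 1, 0)   [1·92 + 0·15 = 92]
  row B: (15, 0, 1)   [0·92 + 1·15 = 15]
  92 = 6·15 + 2   → row C = row A − 6·row B = (2, 1, −6)   [check: 1·92 − 6·15 = 2]
  15 = 7·2 + 1   → row D = row B − 7·row C = (1, −7, 43)   [check: −7·92 + 43·15 = 1]
  2 = 2·1 + 0   → remainder 0, stop. gcd = 1 (last nonzero row D).
The gcd is 1, so 15 is invertible mod 92. The last nonzero row gives −7·92 + 43·15 = 1, so t = 43. So 15^(−1) ≡ 43 (mod 92). Verify: 15 · 43 = 645 ≡ 1 (mod 92). ✓

Final answer: 15^(−1) ≡ 43 (mod 92)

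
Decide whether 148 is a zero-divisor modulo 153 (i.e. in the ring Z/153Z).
NO

gcd(148, 153) = 1, so 148 is a unit in Z/153Z (it has a multiplicative inverse). A unit cannot be a zero-divisor: if 148·b ≡ 0 then multiplying both sides by 148^(−1) gives b ≡ 0. So 148 is not a zero-divisor.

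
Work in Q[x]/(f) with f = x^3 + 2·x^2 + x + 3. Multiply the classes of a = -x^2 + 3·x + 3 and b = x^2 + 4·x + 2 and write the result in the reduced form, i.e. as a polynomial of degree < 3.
First multiply in Q[x] without reducing: a · b = -x^4 - x^3 + 13·x^2 + 18·x + 6. Now divide by f(x) = x^3 + 2·x^2 + x + 3, eliminating the leading term at each step:
  leading term -x^4: subtract (-x)·f(x) = -x^4 - 2·x^3 - x^2 - 3·x, leaving x^3 + 14·x^2 + 21·x + 6
  leading term x^3: subtract (1)·f(x) = x^3 + 2·x^2 + x + 3, leaving 12·x^2 + 20·x + 3
The degree is now < 3, so this is the remainder. Hence a · b ≡ 12·x^2 + 20·x + 3 in Q[x]/(f).

Final answer: a · b ≡ 12·x^2 + 20·x + 3 (mod f(x))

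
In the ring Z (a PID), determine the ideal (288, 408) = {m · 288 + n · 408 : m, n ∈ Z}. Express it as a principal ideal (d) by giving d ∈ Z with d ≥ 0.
(288, 408) = (24); d = 24

In the PID Z, (a, b) is generated by gcd(a, b). Compute gcd(408, 288) with the extended Euclidean algorithm, tracking rows (r, s, t) with s·408 + t·288 = r:
  row A: (408, 1, 0)   [1·408 + 0·288 = 408]
  row B: (288, 0, 1)   [0·408 + 1·288 = 288]
  408 = 1·288 + 120   → row C = row A − 1·row B = (120, 1, −1)   [check: 1·408 − 1·288 = 120]
  288 = 2·120 + 48   → row D = row B − 2·row C = (48, −2, 3)   [check: −2·408 + 3·288 = 48]
  120 = 2·48 + 24   → row E = row C − 2·row D = (24, 5, −7)   [check: 5·408 − 7·288 = 24]
  48 = 2·24 + 0   → remainder 0, stop. gcd = 24 (last nonzero row E).
So gcd(288, 408) = 24, with Bézout identity 5·408 − 7·288 = 24. Containment (⊇): the Bézout identity exhibits 24 as an element of (288, 408), giving (24) ⊆ (288, 408). Containment (⊆): since 24 | 288 and 24 | 408 (288 = 24·12, 408 = 24·17), every Z-linear combination of 288 and 408 is divisible by 24, so (288, 408) ⊆ (24). Therefore (288, 408) = (24), d = 24.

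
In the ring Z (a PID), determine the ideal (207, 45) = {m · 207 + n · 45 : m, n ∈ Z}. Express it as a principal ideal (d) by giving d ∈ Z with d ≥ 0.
In the PID Z, (a, b) is generated by gcd(a, b). Compute gcd(207, 45) with the extended Euclidean algorithm, tracking rows (r, s, t) with s·207 + t·45 = r:
  row A: (207, 1, 0)   [1·207 + 0·45 = 207]
  row B: (45, 0, 1)   [0·207 + 1·45 = 45]
  207 = 4·45 + 27   → row C = row A − 4·row B = (27, 1, −4)   [check: 1·207 − 4·45 = 27]
  45 = 1·27 + 18   → row D = row B − 1·row C = (18, −1, 5)   [check: −1·207 + 5·45 = 18]
  27 = 1·18 + 9   → row E = row C − 1·row D = (9, 2, −9)   [check: 2·207 − 9·45 = 9]
  18 = 2·9 + 0   → remainder 0, stop. gcd = 9 (last nonzero row E).
So gcd(207, 45) = 9, with Bézout identity 2·207 − 9·45 = 9. Containment (⊇): the Bézout identity exhibits 9 as an element of (207, 45), giving (9) ⊆ (207, 45). Containment (⊆): since 9 | 207 and 9 | 45 (207 = 9·23, 45 = 9·5), every Z-linear combination of 207 and 45 is divisible by 9, so (207, 45) ⊆ (9). Therefore (207, 45) = (9), d = 9.

Final answer: (207, 45) = (9); d = 9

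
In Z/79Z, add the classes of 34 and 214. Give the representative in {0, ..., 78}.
11

Reduce the summands first: 214 ≡ 56 (mod 79), so 34 + 214 ≡ 34 + 56 (mod 79). 34 + 56 = 90; 90 = 1·79 + 11, so (34 + 214) mod 79 = 11.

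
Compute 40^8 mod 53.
Use repeated squaring. Binary(8) = 1000. Walk through the bits of the exponent 8 left-to-right: at each bit after the leading one, square the running value, then multiply by 40 if the bit is 1 (always reducing mod 53):
  bit 1 = 1 (leading): start with 40.
  bit 2 = 0: square 40^2 = 1600 ≡ 10 (mod 53).
  bit 3 = 0: square 10^2 = 100 ≡ 47 (mod 53).
  bit 4 = 0: square 47^2 = 2209 ≡ 36 (mod 53).
Final value: 40^8 ≡ 36 (mod 53).

Final answer: 36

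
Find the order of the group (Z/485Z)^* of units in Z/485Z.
(Z/485Z)^* consists of the classes a with gcd(a, 485) = 1, so its order is φ(485). φ is multiplicative, with φ(p^e) = p^e − p^(e−1). Factorise 485 = 5 · 97. Then
  φ(485) = (5 − 1) · (97 − 1) = 4 · 96 = 384.
Thus |(Z/485Z)^*| = 384.

Final answer: |(Z/485Z)^*| = 384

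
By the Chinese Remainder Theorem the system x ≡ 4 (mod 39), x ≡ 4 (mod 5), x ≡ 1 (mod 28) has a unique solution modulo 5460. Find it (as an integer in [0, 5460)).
x ≡ 589 (mod 5460); the representative in [0, 5460) is 589

The moduli 39, 5, 28 are pairwise coprime, so by the CRT there is a unique solution mod 39·5·28 = 5460.
Solve by successive substitution. Start with x ≡ 4 (mod 39).
  Combine with x ≡ 4 (mod 5): write x = 4 + 39·t and require 4 + 39·t ≡ 4 (mod 5), i.e. 39·t ≡ 4 − 4 ≡ 0 (mod 5). Since 39^(−1) ≡ 4 (mod 5) (39 ≡ 4 (mod 5)), t ≡ 4·0 ≡ 0 (mod 5). So x ≡ 4 + 39·0 = 4 (mod 195).
  Combine with x ≡ 1 (mod 28): write x = 4 + 195·t and require 4 + 195·t ≡ 1 (mod 28), i.e. 195·t ≡ 1 − 4 ≡ 25 (mod 28). Since 195^(−1) ≡ 27 (mod 28) (195 ≡ 27 (mod 28)), t ≡ 27·25 ≡ 3 (mod 28). So x ≡ 4 + 195·3 = 589 (mod 5460).
Unique solution in [0, 5460): x = 589.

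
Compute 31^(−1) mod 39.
31^(−1) ≡ 34 (mod 39)

Apply the extended Euclidean algorithm to (39, 31), tracking rows (r, s, t) with s·39 + t·31 = r. Each division r_prev = q·r_cur + r_new produces the new row as (previous row) − q·(current row):
  row A: (39, 1, 0)   [1·39 + 0·31 = 39]
  row B: (31, 0, 1)   [0·39 + 1·31 = 31]
  39 = 1·31 + 8   → row C = row A − 1·row B = (8, 1, −1)   [check: 1·39 − 1·31 = 8]
  31 = 3·8 + 7   → row D = row B − 3·row C = (7, −3, 4)   [check: −3·39 + 4·31 = 7]
  8 = 1·7 + 1   → row E = row C − 1·row D = (1, 4, −5)   [check: 4·39 − 5·31 = 1]
  7 = 7·1 + 0   → remainder 0, stop. gcd = 1 (last nonzero row E).
The gcd is 1, so 31 is invertible mod 39. The last nonzero row gives 4·39 − 5·31 = 1, so t = −5. So 31^(−1) ≡ −5 ≡ 34 (mod 39). Verify: 31 · 34 = 1054 ≡ 1 (mod 39). ✓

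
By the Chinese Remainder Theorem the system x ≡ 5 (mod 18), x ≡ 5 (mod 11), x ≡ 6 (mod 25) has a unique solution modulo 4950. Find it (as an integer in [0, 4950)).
x ≡ 2381 (mod 4950); the representative in [0, 4950) is 2381

The moduli 18, 11, 25 are pairwise coprime, so by the CRT there is a unique solution mod 18·11·25 = 4950.
Solve by successive substitution. Start with x ≡ 5 (mod 18).
  Combine with x ≡ 5 (mod 11): write x = 5 + 18·t and require 5 + 18·t ≡ 5 (mod 11), i.e. 18·t ≡ 5 − 5 ≡ 0 (mod 11). Since 18^(−1) ≡ 8 (mod 11) (18 ≡ 7 (mod 11)), t ≡ 8·0 ≡ 0 (mod 11). So x ≡ 5 + 18·0 = 5 (mod 198).
  Combine with x ≡ 6 (mod 25): write x = 5 + 198·t and require 5 + 198·t ≡ 6 (mod 25), i.e. 198·t ≡ 6 − 5 ≡ 1 (mod 25). Since 198^(−1) ≡ 12 (mod 25) (198 ≡ 23 (mod 25)), t ≡ 12·1 ≡ 12 (mod 25). So x ≡ 5 + 198·12 = 2381 (mod 4950).
Unique solution in [0, 4950): x = 2381.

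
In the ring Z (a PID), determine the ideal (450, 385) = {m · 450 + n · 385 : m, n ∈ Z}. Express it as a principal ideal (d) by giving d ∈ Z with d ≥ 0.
(450, 385) = (5); d = 5

In the PID Z, (a, b) is generated by gcd(a, b). Compute gcd(450, 385) with the extended Euclidean algorithm, tracking rows (r, s, t) with s·450 + t·385 = r:
  row A: (450, 1, 0)   [1·450 + 0·385 = 450]
  row B: (385, 0, 1)   [0·450 + 1·385 = 385]
  450 = 1·385 + 65   → row C = row A − 1·row B = (65, 1, −1)   [check: 1·450 − 1·385 = 65]
  385 = 5·65 + 60   → row D = row B − 5·row C = (60, −5, 6)   [check: −5·450 + 6·385 = 60]
  65 = 1·60 + 5   → row E = row C − 1·row D = (5, 6, −7)   [check: 6·450 − 7·385 = 5]
  60 = 12·5 + 0   → remainder 0, stop. gcd = 5 (last nonzero row E).
So gcd(450, 385) = 5, with Bézout identity 6·450 − 7·385 = 5. Containment (⊇): the Bézout identity exhibits 5 as an element of (450, 385), giving (5) ⊆ (450, 385). Containment (⊆): since 5 | 450 and 5 | 385 (450 = 5·90, 385 = 5·77), every Z-linear combination of 450 and 385 is divisible by 5, so (450, 385) ⊆ (5). Therefore (450, 385) = (5), d = 5.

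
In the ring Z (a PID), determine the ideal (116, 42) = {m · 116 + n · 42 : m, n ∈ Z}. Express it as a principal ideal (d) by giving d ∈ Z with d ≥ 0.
(116, 42) = (2); d = 2

In the PID Z, (a, b) is generated by gcd(a, b). Compute gcd(116, 42) with the extended Euclidean algorithm, tracking rows (r, s, t) with s·116 + t·42 = r:
  row A: (116, 1, 0)   [1·116 + 0·42 = 116]
  row B: (42, 0, 1)   [0·116 + 1·42 = 42]
  116 = 2·42 + 32   → row C = row A − 2·row B = (32, 1, −2)   [check: 1·116 − 2·42 = 32]
  42 = 1·32 + 10   → row D = row B − 1·row C = (10, −1, 3)   [check: −1·116 + 3·42 = 10]
  32 = 3·10 + 2   → row E = row C − 3·row D = (2, 4, −11)   [check: 4·116 − 11·42 = 2]
  10 = 5·2 + 0   → remainder 0, stop. gcd = 2 (last nonzero row E).
So gcd(116, 42) = 2, with Bézout identity 4·116 − 11·42 = 2. Containment (⊇): the Bézout identity exhibits 2 as an element of (116, 42), giving (2) ⊆ (116, 42). Containment (⊆): since 2 | 116 and 2 | 42 (116 = 2·58, 42 = 2·21), every Z-linear combination of 116 and 42 is divisible by 2, so (116, 42) ⊆ (2). Therefore (116, 42) = (2), d = 2.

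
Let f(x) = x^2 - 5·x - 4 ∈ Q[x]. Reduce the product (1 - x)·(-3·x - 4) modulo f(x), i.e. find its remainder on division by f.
a · b ≡ 16·x + 8 (mod f(x))

First multiply in Q[x] without reducing: a · b = 3·x^2 + x - 4. Now divide by f(x) = x^2 - 5·x - 4, eliminating the leading term at each step:
  leading term 3·x^2: subtract (3)·f(x) = 3·x^2 - 15·x - 12, leaving 16·x + 8
The degree is now < 2, so this is the remainder. Hence a · b ≡ 16·x + 8 in Q[x]/(f).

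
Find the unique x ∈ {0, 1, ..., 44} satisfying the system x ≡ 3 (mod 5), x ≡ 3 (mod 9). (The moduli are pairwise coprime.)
The moduli 5, 9 are pairwise coprime, so by the CRT there is a unique solution mod 5·9 = 45.
Solve by successive substitution. Start with x ≡ 3 (mod 5).
  Combine with x ≡ 3 (mod 9): write x = 3 + 5·t and require 3 + 5·t ≡ 3 (mod 9), i.e. 5·t ≡ 3 − 3 ≡ 0 (mod 9). Since 5^(−1) ≡ 2 (mod 9), t ≡ 2·0 ≡ 0 (mod 9). So x ≡ 3 + 5·0 = 3 (mod 45).
Unique solution in [0, 45): x = 3.

Final answer: x ≡ 3 (mod 45); the representative in [0, 45) is 3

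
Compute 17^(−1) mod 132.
Apply the extended Euclidean algorithm to (132, 17), tracking rows (r, s, t) with s·132 + t·17 = r. Each division r_prev = q·r_cur + r_new produces the new row as (previous row) − q·(current row):
  row A: (132, 1, 0)   [1·132 + 0·17 = 132]
  row B: (17, 0, 1)   [0·132 + 1·17 = 17]
  132 = 7·17 + 13   → row C = row A − 7·row B = (13, 1, −7)   [check: 1·132 − 7·17 = 13]
  17 = 1·13 + 4   → row D = row B − 1·row C = (4, −1, 8)   [check: −1·132 + 8·17 = 4]
  13 = 3·4 + 1   → row E = row C − 3·row D = (1, 4, −31)   [check: 4·132 − 31·17 = 1]
  4 = 4·1 + 0   → remainder 0, stop. gcd = 1 (last nonzero row E).
The gcd is 1, so 17 is invertible mod 132. The last nonzero row gives 4·132 − 31·17 = 1, so t = −31. So 17^(−1) ≡ −31 ≡ 101 (mod 132). Verify: 17 · 101 = 1717 ≡ 1 (mod 132). ✓

Final answer: 17^(−1) ≡ 101 (mod 132)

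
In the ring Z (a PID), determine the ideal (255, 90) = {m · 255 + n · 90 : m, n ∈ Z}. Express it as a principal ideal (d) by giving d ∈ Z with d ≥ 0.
In the PID Z, (a, b) is generated by gcd(a, b). Compute gcd(255, 90) with the extended Euclidean algorithm, tracking rows (r, s, t) with s·255 + t·90 = r:
  row A: (255, 1, 0)   [1·255 + 0·90 = 255]
  row B: (90, 0, 1)   [0·255 + 1·90 = 90]
  255 = 2·90 + 75   → row C = row A − 2·row B = (75, 1, −2)   [check: 1·255 − 2·90 = 75]
  90 = 1·75 + 15   → row D = row B − 1·row C = (15, −1, 3)   [check: −1·255 + 3·90 = 15]
  75 = 5·15 + 0   → remainder 0, stop. gcd = 15 (last nonzero row D).
So gcd(255, 90) = 15, with Bézout identity −1·255 + 3·90 = 15. Containment (⊇): the Bézout identity exhibits 15 as an element of (255, 90), giving (15) ⊆ (255, 90). Containment (⊆): since 15 | 255 and 15 | 90 (255 = 15·17, 90 = 15·6), every Z-linear combination of 255 and 90 is divisible by 15, so (255, 90) ⊆ (15). Therefore (255, 90) = (15), d = 15.

Final answer: (255, 90) = (15); d = 15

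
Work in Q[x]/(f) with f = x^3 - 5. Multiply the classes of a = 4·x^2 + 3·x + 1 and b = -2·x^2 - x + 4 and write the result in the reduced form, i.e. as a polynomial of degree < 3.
First multiply in Q[x] without reducing: a · b = -8·x^4 - 10·x^3 + 11·x^2 + 11·x + 4. Now divide by f(x) = x^3 - 5, eliminating the leading term at each step:
  leading term -8·x^4: subtract (-8·x)·f(x) = -8·x^4 + 40·x, leaving -10·x^3 + 11·x^2 - 29·x + 4
  leading term -10·x^3: subtract (-10)·f(x) = 50 - 10·x^3, leaving 11·x^2 - 29·x - 46
The degree is now < 3, so this is the remainder. Hence a · b ≡ 11·x^2 - 29·x - 46 in Q[x]/(f).

Final answer: a · b ≡ 11·x^2 - 29·x - 46 (mod f(x))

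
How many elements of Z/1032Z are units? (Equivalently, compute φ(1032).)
Z/1032Z has φ(1032) = 336 units

An element a ∈ Z/1032Z is a unit iff gcd(a, 1032) = 1, so the number of units is φ(1032). φ is multiplicative, with φ(p^e) = p^e − p^(e−1). Factorise 1032 = 2^3 · 3 · 43. Then
  φ(1032) = (2^3 − 2^2) · (3 − 1) · (43 − 1) = 4 · 2 · 42 = 336.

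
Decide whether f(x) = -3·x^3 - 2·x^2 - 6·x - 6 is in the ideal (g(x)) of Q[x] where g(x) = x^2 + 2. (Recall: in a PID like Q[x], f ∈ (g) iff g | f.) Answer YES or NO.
In Q[x] the ideal (g) consists of all multiples of g, so f ∈ (g) iff g | f, i.e. iff the remainder of f on division by g is 0. Divide f by g (g is monic, so eliminate the leading term of the running remainder at each step):
  leading term -3·x^3: subtract (-3·x)·g(x) = -3·x^3 - 6·x, leaving -2·x^2 - 6
  leading term -2·x^2: subtract (-2)·g(x) = -2·x^2 - 4, leaving -2
The remainder r(x) = -2 ≠ 0 (and deg r < deg g), so g ∤ f, i.e. f ∉ (g).

Final answer: NO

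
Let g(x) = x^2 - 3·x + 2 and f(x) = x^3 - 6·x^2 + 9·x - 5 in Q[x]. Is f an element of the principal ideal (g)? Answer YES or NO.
NO

In Q[x] the ideal (g) consists of all multiples of g, so f ∈ (g) iff g | f, i.e. iff the remainder of f on division by g is 0. Divide f by g (g is monic, so eliminate the leading term of the running remainder at each step):
  leading term x^3: subtract (x)·g(x) = x^3 - 3·x^2 + 2·x, leaving -3·x^2 + 7·x - 5
  leading term -3·x^2: subtract (-3)·g(x) = -3·x^2 + 9·x - 6, leaving 1 - 2·x
The remainder r(x) = 1 - 2·x ≠ 0 (and deg r < deg g), so g ∤ f, i.e. f ∉ (g).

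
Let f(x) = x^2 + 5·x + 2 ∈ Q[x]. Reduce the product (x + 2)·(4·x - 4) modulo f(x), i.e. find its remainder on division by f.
a · b ≡ -16·x - 16 (mod f(x))

First multiply in Q[x] without reducing: a · b = 4·x^2 + 4·x - 8. Now divide by f(x) = x^2 + 5·x + 2, eliminating the leading term at each step:
  leading term 4·x^2: subtract (4)·f(x) = 4·x^2 + 20·x + 8, leaving -16·x - 16
The degree is now < 2, so this is the remainder. Hence a · b ≡ -16·x - 16 in Q[x]/(f).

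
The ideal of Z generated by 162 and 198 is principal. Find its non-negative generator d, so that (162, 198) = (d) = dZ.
In the PID Z, (a, b) is generated by gcd(a, b). Compute gcd(198, 162) with the extended Euclidean algorithm, tracking rows (r, s, t) with s·198 + t·162 = r:
  row A: (198, 1, 0)   [1·198 + 0·162 = 198]
  row B: (162, 0, 1)   [0·198 + 1·162 = 162]
  198 = 1·162 + 36   → row C = row A − 1·row B = (36, 1, −1)   [check: 1·198 − 1·162 = 36]
  162 = 4·36 + 18   → row D = row B − 4·row C = (18, −4, 5)   [check: −4·198 + 5·162 = 18]
  36 = 2·18 + 0   → remainder 0, stop. gcd = 18 (last nonzero row D).
So gcd(162, 198) = 18, with Bézout identity −4·198 + 5·162 = 18. Containment (⊇): the Bézout identity exhibits 18 as an element of (162, 198), giving (18) ⊆ (162, 198). Containment (⊆): since 18 | 162 and 18 | 198 (162 = 18·9, 198 = 18·11), every Z-linear combination of 162 and 198 is divisible by 18, so (162, 198) ⊆ (18). Therefore (162, 198) = (18), d = 18.

Final answer: (162, 198) = (18); d = 18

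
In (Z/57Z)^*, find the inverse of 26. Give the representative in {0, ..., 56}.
26^(−1) ≡ 11 (mod 57)

Apply the extended Euclidean algorithm to (57, 26), tracking rows (r, s, t) with s·57 + t·26 = r. Each division r_prev = q·r_cur + r_new produces the new row as (previous row) − q·(current row):
  row A: (57, 1, 0)   [1·57 + 0·26 = 57]
  row B: (26, 0, 1)   [0·57 + 1·26 = 26]
  57 = 2·26 + 5   → row C = row A − 2·row B = (5, 1, −2)   [check: 1·57 − 2·26 = 5]
  26 = 5·5 + 1   → row D = row B − 5·row C = (1, −5, 11)   [check: −5·57 + 11·26 = 1]
  5 = 5·1 + 0   → remainder 0, stop. gcd = 1 (last nonzero row D).
The gcd is 1, so 26 is invertible mod 57. The last nonzero row gives −5·57 + 11·26 = 1, so t = 11. So 26^(−1) ≡ 11 (mod 57). Verify: 26 · 11 = 286 ≡ 1 (mod 57). ✓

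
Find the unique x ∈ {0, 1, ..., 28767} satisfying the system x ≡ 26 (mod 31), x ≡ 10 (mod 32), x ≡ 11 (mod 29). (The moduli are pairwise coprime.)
The moduli 31, 32, 29 are pairwise coprime, so by the CRT there is a unique solution mod 31·32·29 = 28768.
Solve by successive substitution. Start with x ≡ 26 (mod 31).
  Combine with x ≡ 10 (mod 32): write x = 26 + 31·t and require 26 + 31·t ≡ 10 (mod 32), i.e. 31·t ≡ 10 − 26 ≡ 16 (mod 32). Since 31^(−1) ≡ 31 (mod 32), t ≡ 31·16 ≡ 16 (mod 32). So x ≡ 26 + 31·16 = 522 (mod 992).
  Combine with x ≡ 11 (mod 29): write x = 522 + 992·t and require 522 + 992·t ≡ 11 (mod 29), i.e. 992·t ≡ 11 − 522 ≡ 11 (mod 29). Since 992^(−1) ≡ 5 (mod 29) (992 ≡ 6 (mod 29)), t ≡ 5·11 ≡ 26 (mod 29). So x ≡ 522 + 992·26 = 26314 (mod 28768).
Unique solution in [0, 28768): x = 26314.

Final answer: x ≡ 26314 (mod 28768); the representative in [0, 28768) is 26314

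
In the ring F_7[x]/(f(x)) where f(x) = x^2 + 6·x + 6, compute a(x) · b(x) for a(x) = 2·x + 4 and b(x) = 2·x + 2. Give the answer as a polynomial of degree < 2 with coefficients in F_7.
Multiply as integer polynomials: a · b = 4·x^2 + 12·x + 8. Reducing coefficients mod 7: a · b ≡ 4·x^2 + 5·x + 1. Now divide by f(x) = x^2 + 6·x + 6 in F_7[x], eliminating the leading term at each step:
  leading term 4·x^2: subtract (4)·f(x) = 4·x^2 + 3·x + 3, leaving 2·x + 5 (coefficients mod 7)
The degree is now < 2, so this is the remainder. Hence a · b ≡ 2·x + 5 in F_7[x]/(f).

Final answer: a · b ≡ 2·x + 5 (mod f(x))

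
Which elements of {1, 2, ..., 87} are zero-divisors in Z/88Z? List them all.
nonzero zero-divisors of Z/88Z = {2, 4, 6, 8, 10, 11, 12, 14, 16, 18, 20, 22, 24, 26, 28, 30, 32, 33, 34, 36, 38, 40, 42, 44, 46, 48, 50, 52, 54, 55, 56, 58, 60, 62, 64, 66, 68, 70, 72, 74, 76, 77, 78, 80, 82, 84, 86}

An element a ∈ Z/88Z (with a ≠ 0) is a zero-divisor iff gcd(a, 88) > 1 (because a is a unit precisely when gcd(a, n) = 1, and in Z/nZ every nonzero, non-unit element is a zero-divisor). Scan a = 1, ..., 87 and keep those with gcd(a, 88) > 1:
  gcd(2, 88) = 2, gcd(4, 88) = 4, gcd(6, 88) = 2, gcd(8, 88) = 8, gcd(10, 88) = 2, gcd(11, 88) = 11, gcd(12, 88) = 4, gcd(14, 88) = 2, gcd(16, 88) = 8, gcd(18, 88) = 2, gcd(20, 88) = 4, gcd(22, 88) = 22, gcd(24, 88) = 8, gcd(26, 88) = 2, gcd(28, 88) = 4, gcd(30, 88) = 2, gcd(32, 88) = 8, gcd(33, 88) = 11, gcd(34, 88) = 2, gcd(36, 88) = 4, gcd(38, 88) = 2, gcd(40, 88) = 8, gcd(42, 88) = 2, gcd(44, 88) = 44, gcd(46, 88) = 2, gcd(48, 88) = 8, gcd(50, 88) = 2, gcd(52, 88) = 4, gcd(54, 88) = 2, gcd(55, 88) = 11, gcd(56, 88) = 8, gcd(58, 88) = 2, gcd(60, 88) = 4, gcd(62, 88) = 2, gcd(64, 88) = 8, gcd(66, 88) = 22, gcd(68, 88) = 4, gcd(70, 88) = 2, gcd(72, 88) = 8, gcd(74, 88) = 2, gcd(76, 88) = 4, gcd(77, 88) = 11, gcd(78, 88) = 2, gcd(80, 88) = 8, gcd(82, 88) = 2, gcd(84, 88) = 4, gcd(86, 88) = 2.
All other a ∈ {1, ..., 87} have gcd(a, 88) = 1 and are units. So the nonzero zero-divisors are exactly the 47 values of a appearing in this scan.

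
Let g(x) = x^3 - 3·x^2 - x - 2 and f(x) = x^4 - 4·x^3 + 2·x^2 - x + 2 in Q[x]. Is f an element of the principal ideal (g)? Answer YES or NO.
In Q[x] the ideal (g) consists of all multiples of g, so f ∈ (g) iff g | f, i.e. iff the remainder of f on division by g is 0. Divide f by g (g is monic, so eliminate the leading term of the running remainder at each step):
  leading term x^4: subtract (x)·g(x) = x^4 - 3·x^3 - x^2 - 2·x, leaving -x^3 + 3·x^2 + x + 2
  leading term -x^3: subtract (-1)·g(x) = -x^3 + 3·x^2 + x + 2, leaving 0
The remainder is 0, so f(x) = g(x) · h(x) with h(x) = x - 1. Hence g | f, i.e. f ∈ (g).

Final answer: YES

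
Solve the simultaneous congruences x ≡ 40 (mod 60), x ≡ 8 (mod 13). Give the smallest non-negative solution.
x ≡ 580 (mod 780); the representative in [0, 780) is 580

The moduli 60, 13 are pairwise coprime, so by the CRT there is a unique solution mod 60·13 = 780.
Solve by successive substitution. Start with x ≡ 40 (mod 60).
  Combine with x ≡ 8 (mod 13): write x = 40 + 60·t and require 40 + 60·t ≡ 8 (mod 13), i.e. 60·t ≡ 8 − 40 ≡ 7 (mod 13). Since 60^(−1) ≡ 5 (mod 13) (60 ≡ 8 (mod 13)), t ≡ 5·7 ≡ 9 (mod 13). So x ≡ 40 + 60·9 = 580 (mod 780).
Unique solution in [0, 780): x = 580.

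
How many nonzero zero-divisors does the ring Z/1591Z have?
Z/1591Z has 78 nonzero zero-divisors

In Z/1591Z each nonzero element is either a unit (gcd with 1591 is 1) or a zero-divisor (gcd > 1). The number of units is φ(1591): factorise 1591 = 37 · 43, so φ(1591) = (37 − 1) · (43 − 1) = 36 · 42 = 1512. The nonzero elements number 1591 − 1 = 1590. Hence the nonzero zero-divisors number 1590 − 1512 = 78.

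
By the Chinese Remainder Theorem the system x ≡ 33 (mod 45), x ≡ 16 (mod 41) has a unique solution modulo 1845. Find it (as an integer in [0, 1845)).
x ≡ 303 (mod 1845); the representative in [0, 1845) is 303

The moduli 45, 41 are pairwise coprime, so by the CRT there is a unique solution mod 45·41 = 1845.
Solve by successive substitution. Start with x ≡ 33 (mod 45).
  Combine with x ≡ 16 (mod 41): write x = 33 + 45·t and require 33 + 45·t ≡ 16 (mod 41), i.e. 45·t ≡ 16 − 33 ≡ 24 (mod 41). Since 45^(−1) ≡ 31 (mod 41) (45 ≡ 4 (mod 41)), t ≡ 31·24 ≡ 6 (mod 41). So x ≡ 33 + 45·6 = 303 (mod 1845).
Unique solution in [0, 1845): x = 303.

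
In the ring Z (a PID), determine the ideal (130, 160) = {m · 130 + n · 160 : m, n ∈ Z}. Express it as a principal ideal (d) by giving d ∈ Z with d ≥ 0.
In the PID Z, (a, b) is generated by gcd(a, b). Compute gcd(160, 130) with the extended Euclidean algorithm, tracking rows (r, s, t) with s·160 + t·130 = r:
  row A: (160, 1, 0)   [1·160 + 0·130 = 160]
  row B: (130, 0, 1)   [0·160 + 1·130 = 130]
  160 = 1·130 + 30   → row C = row A − 1·row B = (30, 1, −1)   [check: 1·160 − 1·130 = 30]
  130 = 4·30 + 10   → row D = row B − 4·row C = (10, −4, 5)   [check: −4·160 + 5·130 = 10]
  30 = 3·10 + 0   → remainder 0, stop. gcd = 10 (last nonzero row D).
So gcd(130, 160) = 10, with Bézout identity −4·160 + 5·130 = 10. Containment (⊇): the Bézout identity exhibits 10 as an element of (130, 160), giving (10) ⊆ (130, 160). Containment (⊆): since 10 | 130 and 10 | 160 (130 = 10·13, 160 = 10·16), every Z-linear combination of 130 and 160 is divisible by 10, so (130, 160) ⊆ (10). Therefore (130, 160) = (10), d = 10.

Final answer: (130, 160) = (10); d = 10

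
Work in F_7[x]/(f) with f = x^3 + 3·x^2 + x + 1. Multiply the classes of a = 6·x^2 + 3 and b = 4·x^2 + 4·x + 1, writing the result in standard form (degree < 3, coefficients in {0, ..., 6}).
a · b ≡ 5·x^2 + x + 2 (mod f(x))

Multiply as integer polynomials: a · b = 24·x^4 + 24·x^3 + 18·x^2 + 12·x + 3. Reducing coefficients mod 7: a · b ≡ 3·x^4 + 3·x^3 + 4·x^2 + 5·x + 3. Now divide by f(x) = x^3 + 3·x^2 + x + 1 in F_7[x], eliminating the leading term at each step:
  leading term 3·x^4: subtract (3·x)·f(x) = 3·x^4 + 2·x^3 + 3·x^2 + 3·x, leaving x^3 + x^2 + 2·x + 3 (coefficients mod 7)
  leading term x^3: subtract (1)·f(x) = x^3 + 3·x^2 + x + 1, leaving 5·x^2 + x + 2 (coefficients mod 7)
The degree is now < 3, so this is the remainder. Hence a · b ≡ 5·x^2 + x + 2 in F_7[x]/(f).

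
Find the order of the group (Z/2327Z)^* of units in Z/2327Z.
(Z/2327Z)^* consists of the classes a with gcd(a, 2327) = 1, so its order is φ(2327). φ is multiplicative, with φ(p^e) = p^e − p^(e−1). Factorise 2327 = 13 · 179. Then
  φ(2327) = (13 − 1) · (179 − 1) = 12 · 178 = 2136.
Thus |(Z/2327Z)^*| = 2136.

Final answer: |(Z/2327Z)^*| = 2136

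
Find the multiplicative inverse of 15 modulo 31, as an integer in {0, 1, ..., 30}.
Apply the extended Euclidean algorithm to (31, 15), tracking rows (r, s, t) with s·31 + t·15 = r. Each division r_prev = q·r_cur + r_new produces the new row as (previous row) − q·(current row):
  row A: (31, 1, 0)   [1·31 + 0·15 = 31]
  row B: (15, 0, 1)   [0·31 + 1·15 = 15]
  31 = 2·15 + 1   → row C = row A − 2·row B = (1, 1, −2)   [check: 1·31 − 2·15 = 1]
  15 = 15·1 + 0   → remainder 0, stop. gcd = 1 (last nonzero row C).
The gcd is 1, so 15 is invertible mod 31. The last nonzero row gives 1·31 − 2·15 = 1, so t = −2. So 15^(−1) ≡ −2 ≡ 29 (mod 31). Verify: 15 · 29 = 435 ≡ 1 (mod 31). ✓

Final answer: 15^(−1) ≡ 29 (mod 31)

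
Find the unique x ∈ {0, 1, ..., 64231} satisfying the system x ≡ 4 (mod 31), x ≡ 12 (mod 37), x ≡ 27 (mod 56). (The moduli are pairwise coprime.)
The moduli 31, 37, 56 are pairwise coprime, so by the CRT there is a unique solution mod 31·37·56 = 64232.
Solve by successive substitution. Start with x ≡ 4 (mod 31).
  Combine with x ≡ 12 (mod 37): write x = 4 + 31·t and require 4 + 31·t ≡ 12 (mod 37), i.e. 31·t ≡ 12 − 4 ≡ 8 (mod 37). Since 31^(−1) ≡ 6 (mod 37), t ≡ 6·8 ≡ 11 (mod 37). So x ≡ 4 + 31·11 = 345 (mod 1147).
  Combine with x ≡ 27 (mod 56): write x = 345 + 1147·t and require 345 + 1147·t ≡ 27 (mod 56), i.e. 1147·t ≡ 27 − 345 ≡ 18 (mod 56). Since 1147^(−1) ≡ 27 (mod 56) (1147 ≡ 27 (mod 56)), t ≡ 27·18 ≡ 38 (mod 56). So x ≡ 345 + 1147·38 = 43931 (mod 64232).
Unique solution in [0, 64232): x = 43931.

Final answer: x ≡ 43931 (mod 64232); the representative in [0, 64232) is 43931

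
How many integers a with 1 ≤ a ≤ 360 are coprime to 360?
96

The number of a ∈ {1, ..., 360} with gcd(a, 360) = 1 is by definition Euler's totient φ(360). φ is multiplicative, with φ(p^e) = p^e − p^(e−1). Factorise 360 = 2^3 · 3^2 · 5. Then
  φ(360) = (2^3 − 2^2) · (3^2 − 3^1) · (5 − 1) = 4 · 6 · 4 = 96.
So there are 96 such integers.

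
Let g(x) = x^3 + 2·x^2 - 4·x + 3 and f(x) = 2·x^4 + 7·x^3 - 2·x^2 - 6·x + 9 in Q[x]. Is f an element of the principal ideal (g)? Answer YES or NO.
In Q[x] the ideal (g) consists of all multiples of g, so f ∈ (g) iff g | f, i.e. iff the remainder of f on division by g is 0. Divide f by g (g is monic, so eliminate the leading term of the running remainder at each step):
  leading term 2·x^4: subtract (2·x)·g(x) = 2·x^4 + 4·x^3 - 8·x^2 + 6·x, leaving 3·x^3 + 6·x^2 - 12·x + 9
  leading term 3·x^3: subtract (3)·g(x) = 3·x^3 + 6·x^2 - 12·x + 9, leaving 0
The remainder is 0, so f(x) = g(x) · h(x) with h(x) = 2·x + 3. Hence g | f, i.e. f ∈ (g).

Final answer: YES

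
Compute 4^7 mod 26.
Use repeated squaring. Binary(7) = 111. Walk through the bits of the exponent 7 left-to-right: at each bit after the leading one, square the running value, then multiply by 4 if the bit is 1 (always reducing mod 26):
  bit 1 = 1 (leading): start with 4.
  bit 2 = 1: square 4^2 = 16; bit is 1, so multiply 16·4 = 64 ≡ 12 (mod 26).
  bit 3 = 1: square 12^2 = 144 ≡ 14; bit is 1, so multiply 14·4 = 56 ≡ 4 (mod 26).
Final value: 4^7 ≡ 4 (mod 26).

Final answer: 4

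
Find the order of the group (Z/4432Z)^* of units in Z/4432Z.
|(Z/4432Z)^*| = 2208

(Z/4432Z)^* consists of the classes a with gcd(a, 4432) = 1, so its order is φ(4432). φ is multiplicative, with φ(p^e) = p^e − p^(e−1). Factorise 4432 = 2^4 · 277. Then
  φ(4432) = (2^4 − 2^3) · (277 − 1) = 8 · 276 = 2208.
Thus |(Z/4432Z)^*| = 2208.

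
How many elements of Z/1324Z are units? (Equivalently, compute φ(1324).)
An element a ∈ Z/1324Z is a unit iff gcd(a, 1324) = 1, so the number of units is φ(1324). φ is multiplicative, with φ(p^e) = p^e − p^(e−1). Factorise 1324 = 2^2 · 331. Then
  φ(1324) = (2^2 − 2^1) · (331 − 1) = 2 · 330 = 660.

Final answer: Z/1324Z has φ(1324) = 660 units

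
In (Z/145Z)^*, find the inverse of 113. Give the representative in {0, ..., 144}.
Apply the extended Euclidean algorithm to (145, 113), tracking rows (r, s, t) with s·145 + t·113 = r. Each division r_prev = q·r_cur + r_new produces the new row as (previous row) − q·(current row):
  row A: (145, 1, 0)   [1·145 + 0·113 = 145]
  row B: (113, 0, 1)   [0·145 + 1·113 = 113]
  145 = 1·113 + 32   → row C = row A − 1·row B = (32, 1, −1)   [check: 1·145 − 1·113 = 32]
  113 = 3·32 + 17   → row D = row B − 3·row C = (17, −3, 4)   [check: −3·145 + 4·113 = 17]
  32 = 1·17 + 15   → row E = row C − 1·row D = (15, 4, −5)   [check: 4·145 − 5·113 = 15]
  17 = 1·15 + 2   → row F = row D − 1·row E = (2, −7, 9)   [check: −7·145 + 9·113 = 2]
  15 = 7·2 + 1   → row G = row E − 7·row F = (1, 53, −68)   [check: 53·145 − 68·113 = 1]
  2 = 2·1 + 0   → remainder 0, stop. gcd = 1 (last nonzero row G).
The gcd is 1, so 113 is invertible mod 145. The last nonzero row gives 53·145 − 68·113 = 1, so t = −68. So 113^(−1) ≡ −68 ≡ 77 (mod 145). Verify: 113 · 77 = 8701 ≡ 1 (mod 145). ✓

Final answer: 113^(−1) ≡ 77 (mod 145)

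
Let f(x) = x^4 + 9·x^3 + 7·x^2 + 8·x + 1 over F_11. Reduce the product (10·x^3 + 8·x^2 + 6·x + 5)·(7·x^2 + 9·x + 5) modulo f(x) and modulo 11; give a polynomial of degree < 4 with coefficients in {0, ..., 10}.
Multiply as integer polynomials: a · b = 70·x^5 + 146·x^4 + 164·x^3 + 129·x^2 + 75·x + 25. Reducing coefficients mod 11: a · b ≡ 4·x^5 + 3·x^4 + 10·x^3 + 8·x^2 + 9·x + 3. Now divide by f(x) = x^4 + 9·x^3 + 7·x^2 + 8·x + 1 in F_11[x], eliminating the leading term at each step:
  leading term 4·x^5: subtract (4·x)·f(x) = 4·x^5 + 3·x^4 + 6·x^3 + 10·x^2 + 4·x, leaving 4·x^3 + 9·x^2 + 5·x + 3 (coefficients mod 11)
The degree is now < 4, so this is the remainder. Hence a · b ≡ 4·x^3 + 9·x^2 + 5·x + 3 in F_11[x]/(f).

Final answer: a · b ≡ 4·x^3 + 9·x^2 + 5·x + 3 (mod f(x))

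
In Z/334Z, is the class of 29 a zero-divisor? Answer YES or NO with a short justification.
NO

gcd(29, 334) = 1, so 29 is a unit in Z/334Z (it has a multiplicative inverse). A unit cannot be a zero-divisor: if 29·b ≡ 0 then multiplying both sides by 29^(−1) gives b ≡ 0. So 29 is not a zero-divisor.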